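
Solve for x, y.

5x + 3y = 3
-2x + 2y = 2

(0, 1)

Forward elimination on [A|b]:
R2 <- R2 - (-2/5)*R1:  [    0  16/5  16/5 ]
Row echelon form:
[ 5     3  |     3 ]
[ 0  16/5  |  16/5 ]
Back-substitution:
y = (16/5) / (16/5) = 1
x = (3 - (3)*(1)) / 5 = 0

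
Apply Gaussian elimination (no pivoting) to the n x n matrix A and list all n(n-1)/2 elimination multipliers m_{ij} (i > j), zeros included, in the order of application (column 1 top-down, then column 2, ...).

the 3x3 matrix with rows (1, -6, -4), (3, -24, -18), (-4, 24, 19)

multipliers: 3, -4, 0

Forward elimination:
R2 <- R2 - (3)*R1:  [  0  -6  -6 ]
R3 <- R3 - (-4)*R1:  [ 0  0  3 ]
R3: entry in column 2 is already 0 -> m_{32} = 0 (no row operation needed)
Multipliers (in order of application): m_{21} = 3, m_{31} = -4, m_{32} = 0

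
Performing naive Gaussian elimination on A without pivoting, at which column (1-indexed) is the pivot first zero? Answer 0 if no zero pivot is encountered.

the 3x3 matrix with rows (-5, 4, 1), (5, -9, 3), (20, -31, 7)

Naive forward elimination:
R2 <- R2 - (-1)*R1:  [  0  -5   4 ]
R3 <- R3 - (-4)*R1:  [   0  -15   11 ]
R3 <- R3 - (3)*R2:  [  0   0  -1 ]
All pivots nonzero; naive elimination completes without hitting a zero pivot.

first zero-pivot column = 0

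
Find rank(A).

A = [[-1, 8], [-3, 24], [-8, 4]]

Row reduction:
R2 <- R2 - (3)*R1:  [ 0  0 ]
R3 <- R3 - (8)*R1:  [   0  -60 ]
R2 <-> R3   (pivot in column 2 was zero)
[ -1    8 ]
[  0  -60 ]
[  0    0 ]
Row echelon form:
[ -1    8 ]
[  0  -60 ]
[  0    0 ]
Nonzero rows / pivot columns: 2

rank(A) = 2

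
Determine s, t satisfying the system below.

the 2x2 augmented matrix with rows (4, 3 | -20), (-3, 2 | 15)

(-5, 0)

Forward elimination on [A|b]:
R2 <- R2 - (-3/4)*R1:  [    0  17/4     0 ]
Row echelon form:
[ 4     3  |  -20 ]
[ 0  17/4  |    0 ]
Back-substitution:
t = (0) / (17/4) = 0
s = (-20 - (3)*(0)) / 4 = -5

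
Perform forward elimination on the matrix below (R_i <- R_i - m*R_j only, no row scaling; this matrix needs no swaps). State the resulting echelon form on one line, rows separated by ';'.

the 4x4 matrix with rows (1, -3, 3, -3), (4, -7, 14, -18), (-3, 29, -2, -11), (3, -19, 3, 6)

Forward elimination:
R2 <- R2 - (4)*R1:  [  0   5   2  -6 ]
R3 <- R3 - (-3)*R1:  [   0   20    7  -20 ]
R4 <- R4 - (3)*R1:  [   0  -10   -6   15 ]
R3 <- R3 - (4)*R2:  [  0   0  -1   4 ]
R4 <- R4 - (-2)*R2:  [  0   0  -2   3 ]
R4 <- R4 - (2)*R3:  [  0   0   0  -5 ]
Row echelon form:
[ 1  -3   3  -3 ]
[ 0   5   2  -6 ]
[ 0   0  -1   4 ]
[ 0   0   0  -5 ]

REF = [1 -3 3 -3; 0 5 2 -6; 0 0 -1 4; 0 0 0 -5]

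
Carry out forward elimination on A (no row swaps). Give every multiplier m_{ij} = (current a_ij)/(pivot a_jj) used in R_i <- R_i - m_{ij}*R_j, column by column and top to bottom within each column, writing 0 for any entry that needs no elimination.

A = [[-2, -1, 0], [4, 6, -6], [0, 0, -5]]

Forward elimination:
R2 <- R2 - (-2)*R1:  [  0   4  -6 ]
R3: entry in column 1 is already 0 -> m_{31} = 0 (no row operation needed)
R3: entry in column 2 is already 0 -> m_{32} = 0 (no row operation needed)
Multipliers (in order of application): m_{21} = -2, m_{31} = 0, m_{32} = 0

multipliers: -2, 0, 0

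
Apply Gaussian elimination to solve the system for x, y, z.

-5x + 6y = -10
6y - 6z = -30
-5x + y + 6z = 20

Forward elimination on [A|b]:
R3 <- R3 - (1)*R1:  [  0  -5   6  30 ]
R3 <- R3 - (-5/6)*R2:  [ 0  0  1  5 ]
Row echelon form:
[ -5  6   0  |  -10 ]
[  0  6  -6  |  -30 ]
[  0  0   1  |    5 ]
Back-substitution:
z = (5) / 1 = 5
y = (-30 - (-6)*(5)) / 6 = 0
x = (-10 - (6)*(0)) / -5 = 2

(2, 0, 5)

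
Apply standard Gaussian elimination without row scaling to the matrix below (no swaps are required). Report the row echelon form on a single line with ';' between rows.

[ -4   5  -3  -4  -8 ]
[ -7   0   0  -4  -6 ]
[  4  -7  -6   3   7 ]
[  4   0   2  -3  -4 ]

REF = [-4 5 -3 -4 -8; 0 -35/4 21/4 3 8; 0 0 -51/5 -59/35 -99/35; 0 0 0 -2005/357 -950/119]

Forward elimination:
R2 <- R2 - (7/4)*R1:  [     0  -35/4   21/4      3      8 ]
R3 <- R3 - (-1)*R1:  [  0  -2  -9  -1  -1 ]
R4 <- R4 - (-1)*R1:  [   0    5   -1   -7  -12 ]
R3 <- R3 - (8/35)*R2:  [      0       0   -51/5  -59/35  -99/35 ]
R4 <- R4 - (-4/7)*R2:  [     0      0      2  -37/7  -52/7 ]
R4 <- R4 - (-10/51)*R3:  [         0          0          0  -2005/357   -950/119 ]
Row echelon form:
[ -4      5     -3         -4        -8 ]
[  0  -35/4   21/4          3         8 ]
[  0      0  -51/5     -59/35    -99/35 ]
[  0      0      0  -2005/357  -950/119 ]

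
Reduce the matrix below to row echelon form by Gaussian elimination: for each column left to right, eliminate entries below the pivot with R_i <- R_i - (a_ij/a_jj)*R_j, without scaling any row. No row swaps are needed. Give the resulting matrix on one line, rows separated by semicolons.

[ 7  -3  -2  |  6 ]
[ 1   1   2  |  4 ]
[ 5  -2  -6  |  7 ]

REF = [7 -3 -2 6; 0 10/7 16/7 22/7; 0 0 -24/5 12/5]

Forward elimination:
R2 <- R2 - (1/7)*R1:  [    0  10/7  16/7  22/7 ]
R3 <- R3 - (5/7)*R1:  [     0    1/7  -32/7   19/7 ]
R3 <- R3 - (1/10)*R2:  [     0      0  -24/5   12/5 ]
Row echelon form:
[ 7    -3     -2  |     6 ]
[ 0  10/7   16/7  |  22/7 ]
[ 0     0  -24/5  |  12/5 ]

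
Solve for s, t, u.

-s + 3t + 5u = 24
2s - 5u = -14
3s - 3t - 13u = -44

(-2, 4, 2)

Forward elimination on [A|b]:
R2 <- R2 - (-2)*R1:  [  0   6   5  34 ]
R3 <- R3 - (-3)*R1:  [  0   6   2  28 ]
R3 <- R3 - (1)*R2:  [  0   0  -3  -6 ]
Row echelon form:
[ -1  3   5  |  24 ]
[  0  6   5  |  34 ]
[  0  0  -3  |  -6 ]
Back-substitution:
u = (-6) / -3 = 2
t = (34 - (5)*(2)) / 6 = 4
s = (24 - (3)*(4) - (5)*(2)) / -1 = -2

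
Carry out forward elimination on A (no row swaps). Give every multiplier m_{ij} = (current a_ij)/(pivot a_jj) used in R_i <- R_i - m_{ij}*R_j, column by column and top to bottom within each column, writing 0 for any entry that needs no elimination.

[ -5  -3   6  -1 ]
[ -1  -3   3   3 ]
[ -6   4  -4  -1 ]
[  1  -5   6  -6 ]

multipliers: 1/5, 6/5, -1/5, -19/6, 7/3, -6/11

Forward elimination:
R2 <- R2 - (1/5)*R1:  [     0  -12/5    9/5   16/5 ]
R3 <- R3 - (6/5)*R1:  [     0   38/5  -56/5    1/5 ]
R4 <- R4 - (-1/5)*R1:  [     0  -28/5   36/5  -31/5 ]
R3 <- R3 - (-19/6)*R2:  [     0      0  -11/2   31/3 ]
R4 <- R4 - (7/3)*R2:  [     0      0      3  -41/3 ]
R4 <- R4 - (-6/11)*R3:  [       0        0        0  -265/33 ]
Multipliers (in order of application): m_{21} = 1/5, m_{31} = 6/5, m_{41} = -1/5, m_{32} = -19/6, m_{42} = 7/3, m_{43} = -6/11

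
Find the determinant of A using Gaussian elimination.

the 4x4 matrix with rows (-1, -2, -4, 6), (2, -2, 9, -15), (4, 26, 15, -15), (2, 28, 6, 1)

Forward elimination:
R2 <- R2 - (-2)*R1:  [  0  -6   1  -3 ]
R3 <- R3 - (-4)*R1:  [  0  18  -1   9 ]
R4 <- R4 - (-2)*R1:  [  0  24  -2  13 ]
R3 <- R3 - (-3)*R2:  [ 0  0  2  0 ]
R4 <- R4 - (-4)*R2:  [ 0  0  2  1 ]
R4 <- R4 - (1)*R3:  [ 0  0  0  1 ]
Upper-triangular form:
[ -1  -2  -4   6 ]
[  0  -6   1  -3 ]
[  0   0   2   0 ]
[  0   0   0   1 ]
det(A) = (-1)^0 * (-1) * (-6) * (2) * (1) = 12  (0 row swaps -> sign +1)

det(A) = 12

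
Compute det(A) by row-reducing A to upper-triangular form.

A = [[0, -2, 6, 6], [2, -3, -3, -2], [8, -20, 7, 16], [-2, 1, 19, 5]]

det(A) = 60

Forward elimination:
R1 <-> R2   (pivot in column 1 was zero)
[  2   -3  -3  -2 ]
[  0   -2   6   6 ]
[  8  -20   7  16 ]
[ -2    1  19   5 ]
R3 <- R3 - (4)*R1:  [  0  -8  19  24 ]
R4 <- R4 - (-1)*R1:  [  0  -2  16   3 ]
R3 <- R3 - (4)*R2:  [  0   0  -5   0 ]
R4 <- R4 - (1)*R2:  [  0   0  10  -3 ]
R4 <- R4 - (-2)*R3:  [  0   0   0  -3 ]
Upper-triangular form:
[ 2  -3  -3  -2 ]
[ 0  -2   6   6 ]
[ 0   0  -5   0 ]
[ 0   0   0  -3 ]
det(A) = (-1)^1 * (2) * (-2) * (-5) * (-3) = 60  (1 row swap -> sign -1)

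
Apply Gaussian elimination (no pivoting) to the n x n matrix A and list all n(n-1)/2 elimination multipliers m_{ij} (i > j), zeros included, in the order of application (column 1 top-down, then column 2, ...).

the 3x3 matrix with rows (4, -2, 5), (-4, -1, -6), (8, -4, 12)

Forward elimination:
R2 <- R2 - (-1)*R1:  [  0  -3  -1 ]
R3 <- R3 - (2)*R1:  [ 0  0  2 ]
R3: entry in column 2 is already 0 -> m_{32} = 0 (no row operation needed)
Multipliers (in order of application): m_{21} = -1, m_{31} = 2, m_{32} = 0

multipliers: -1, 2, 0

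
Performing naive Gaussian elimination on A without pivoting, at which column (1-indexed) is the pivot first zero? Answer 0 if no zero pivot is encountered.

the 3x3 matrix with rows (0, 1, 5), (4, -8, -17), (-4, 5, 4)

Naive forward elimination:
Pivot entry (1,1) is zero but row 2 has 4 in column 1 -> naive elimination stops; a row interchange (e.g. R1 <-> R2) would be required here.

first zero-pivot column = 1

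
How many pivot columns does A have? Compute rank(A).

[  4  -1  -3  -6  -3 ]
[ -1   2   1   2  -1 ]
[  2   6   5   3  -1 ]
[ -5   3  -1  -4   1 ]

Row reduction:
R2 <- R2 - (-1/4)*R1:  [    0   7/4   1/4   1/2  -7/4 ]
R3 <- R3 - (1/2)*R1:  [    0  13/2  13/2     6   1/2 ]
R4 <- R4 - (-5/4)*R1:  [     0    7/4  -19/4  -23/2  -11/4 ]
R3 <- R3 - (26/7)*R2:  [    0     0  39/7  29/7     7 ]
R4 <- R4 - (1)*R2:  [   0    0   -5  -12   -1 ]
R4 <- R4 - (-35/39)*R3:  [       0        0        0  -323/39   206/39 ]
Row echelon form:
[ 4   -1    -3       -6      -3 ]
[ 0  7/4   1/4      1/2    -7/4 ]
[ 0    0  39/7     29/7       7 ]
[ 0    0     0  -323/39  206/39 ]
Nonzero rows / pivot columns: 4

rank(A) = 4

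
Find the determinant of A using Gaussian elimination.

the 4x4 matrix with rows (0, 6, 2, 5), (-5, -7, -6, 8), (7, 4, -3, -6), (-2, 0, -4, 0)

det(A) = 2334

Forward elimination:
R1 <-> R2   (pivot in column 1 was zero)
[ -5  -7  -6   8 ]
[  0   6   2   5 ]
[  7   4  -3  -6 ]
[ -2   0  -4   0 ]
R3 <- R3 - (-7/5)*R1:  [     0  -29/5  -57/5   26/5 ]
R4 <- R4 - (2/5)*R1:  [     0   14/5   -8/5  -16/5 ]
R3 <- R3 - (-29/30)*R2:  [       0        0  -142/15   301/30 ]
R4 <- R4 - (7/15)*R2:  [      0       0  -38/15  -83/15 ]
R4 <- R4 - (19/71)*R3:  [         0          0          0  -1167/142 ]
Upper-triangular form:
[ -5  -7       -6          8 ]
[  0   6        2          5 ]
[  0   0  -142/15     301/30 ]
[  0   0        0  -1167/142 ]
det(A) = (-1)^1 * (-5) * (6) * (-142/15) * (-1167/142) = 2334  (1 row swap -> sign -1)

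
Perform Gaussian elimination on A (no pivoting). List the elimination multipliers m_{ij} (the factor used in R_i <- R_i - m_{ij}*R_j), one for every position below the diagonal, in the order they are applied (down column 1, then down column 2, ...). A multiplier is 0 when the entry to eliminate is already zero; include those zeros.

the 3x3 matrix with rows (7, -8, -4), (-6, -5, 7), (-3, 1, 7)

Forward elimination:
R2 <- R2 - (-6/7)*R1:  [     0  -83/7   25/7 ]
R3 <- R3 - (-3/7)*R1:  [     0  -17/7   37/7 ]
R3 <- R3 - (17/83)*R2:  [      0       0  378/83 ]
Multipliers (in order of application): m_{21} = -6/7, m_{31} = -3/7, m_{32} = 17/83

multipliers: -6/7, -3/7, 17/83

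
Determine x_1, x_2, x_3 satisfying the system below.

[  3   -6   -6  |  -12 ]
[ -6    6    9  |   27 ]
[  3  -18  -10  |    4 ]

Forward elimination on [A|b]:
R2 <- R2 - (-2)*R1:  [  0  -6  -3   3 ]
R3 <- R3 - (1)*R1:  [   0  -12   -4   16 ]
R3 <- R3 - (2)*R2:  [  0   0   2  10 ]
Row echelon form:
[ 3  -6  -6  |  -12 ]
[ 0  -6  -3  |    3 ]
[ 0   0   2  |   10 ]
Back-substitution:
x_3 = (10) / 2 = 5
x_2 = (3 - (-3)*(5)) / -6 = -3
x_1 = (-12 - (-6)*(-3) - (-6)*(5)) / 3 = 0

(0, -3, 5)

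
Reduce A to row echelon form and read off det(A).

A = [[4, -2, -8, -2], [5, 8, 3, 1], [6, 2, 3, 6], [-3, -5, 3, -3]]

Forward elimination:
R2 <- R2 - (5/4)*R1:  [    0  21/2    13   7/2 ]
R3 <- R3 - (3/2)*R1:  [  0   5  15   9 ]
R4 <- R4 - (-3/4)*R1:  [     0  -13/2     -3   -9/2 ]
R3 <- R3 - (10/21)*R2:  [      0       0  185/21    22/3 ]
R4 <- R4 - (-13/21)*R2:  [      0       0  106/21    -7/3 ]
R4 <- R4 - (106/185)*R3:  [         0          0          0  -1209/185 ]
Upper-triangular form:
[ 4    -2      -8         -2 ]
[ 0  21/2      13        7/2 ]
[ 0     0  185/21       22/3 ]
[ 0     0       0  -1209/185 ]
det(A) = (-1)^0 * (4) * (21/2) * (185/21) * (-1209/185) = -2418  (0 row swaps -> sign +1)

det(A) = -2418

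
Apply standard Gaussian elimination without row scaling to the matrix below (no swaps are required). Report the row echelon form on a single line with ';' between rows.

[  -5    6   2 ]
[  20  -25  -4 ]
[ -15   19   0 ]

Forward elimination:
R2 <- R2 - (-4)*R1:  [  0  -1   4 ]
R3 <- R3 - (3)*R1:  [  0   1  -6 ]
R3 <- R3 - (-1)*R2:  [  0   0  -2 ]
Row echelon form:
[ -5   6   2 ]
[  0  -1   4 ]
[  0   0  -2 ]

REF = [-5 6 2; 0 -1 4; 0 0 -2]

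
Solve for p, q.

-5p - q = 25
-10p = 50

Forward elimination on [A|b]:
R2 <- R2 - (2)*R1:  [ 0  2  0 ]
Row echelon form:
[ -5  -1  |  25 ]
[  0   2  |   0 ]
Back-substitution:
q = (0) / 2 = 0
p = (25 - (-1)*(0)) / -5 = -5

(-5, 0)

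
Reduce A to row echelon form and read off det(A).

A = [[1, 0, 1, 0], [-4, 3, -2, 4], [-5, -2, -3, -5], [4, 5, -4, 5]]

det(A) = -96

Forward elimination:
R2 <- R2 - (-4)*R1:  [ 0  3  2  4 ]
R3 <- R3 - (-5)*R1:  [  0  -2   2  -5 ]
R4 <- R4 - (4)*R1:  [  0   5  -8   5 ]
R3 <- R3 - (-2/3)*R2:  [    0     0  10/3  -7/3 ]
R4 <- R4 - (5/3)*R2:  [     0      0  -34/3   -5/3 ]
R4 <- R4 - (-17/5)*R3:  [     0      0      0  -48/5 ]
Upper-triangular form:
[ 1  0     1      0 ]
[ 0  3     2      4 ]
[ 0  0  10/3   -7/3 ]
[ 0  0     0  -48/5 ]
det(A) = (-1)^0 * (1) * (3) * (10/3) * (-48/5) = -96  (0 row swaps -> sign +1)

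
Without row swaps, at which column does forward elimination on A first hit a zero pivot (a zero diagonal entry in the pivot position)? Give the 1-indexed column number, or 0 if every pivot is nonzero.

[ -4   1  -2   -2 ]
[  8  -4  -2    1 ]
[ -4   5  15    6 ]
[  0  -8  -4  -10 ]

Naive forward elimination:
R2 <- R2 - (-2)*R1:  [  0  -2  -6  -3 ]
R3 <- R3 - (1)*R1:  [  0   4  17   8 ]
R3 <- R3 - (-2)*R2:  [ 0  0  5  2 ]
R4 <- R4 - (4)*R2:  [  0   0  20   2 ]
R4 <- R4 - (4)*R3:  [  0   0   0  -6 ]
All pivots nonzero; naive elimination completes without hitting a zero pivot.

first zero-pivot column = 0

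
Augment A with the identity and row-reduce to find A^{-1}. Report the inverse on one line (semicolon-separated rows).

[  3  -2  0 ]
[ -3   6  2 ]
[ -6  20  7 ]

inverse = [-1/6 -7/6 1/3; -3/4 -7/4 1/2; 2 4 -1]

Gauss-Jordan on [A | I]:
R1 <- (1/3)*R1:  [    1  -2/3     0  |   1/3     0     0 ]
R2 <- R2 - (-3)*R1:  [ 0  4  2  |  1  1  0 ]
R3 <- R3 - (-6)*R1:  [  0  16   7  |   2   0   1 ]
R2 <- (1/4)*R2:  [   0    1  1/2  |  1/4  1/4    0 ]
R1 <- R1 - (-2/3)*R2:  [   1    0  1/3  |  1/2  1/6    0 ]
R3 <- R3 - (16)*R2:  [  0   0  -1  |  -2  -4   1 ]
R3 <- (1/-1)*R3:  [  0   0   1  |   2   4  -1 ]
R1 <- R1 - (1/3)*R3:  [    1     0     0  |  -1/6  -7/6   1/3 ]
R2 <- R2 - (1/2)*R3:  [    0     1     0  |  -3/4  -7/4   1/2 ]
Right block of [I | A^{-1}] is the inverse:
[ -1/6  -7/6  1/3 ]
[ -3/4  -7/4  1/2 ]
[    2     4   -1 ]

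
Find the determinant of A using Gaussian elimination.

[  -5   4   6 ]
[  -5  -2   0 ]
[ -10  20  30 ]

Forward elimination:
R2 <- R2 - (1)*R1:  [  0  -6  -6 ]
R3 <- R3 - (2)*R1:  [  0  12  18 ]
R3 <- R3 - (-2)*R2:  [ 0  0  6 ]
Upper-triangular form:
[ -5   4   6 ]
[  0  -6  -6 ]
[  0   0   6 ]
det(A) = (-1)^0 * (-5) * (-6) * (6) = 180  (0 row swaps -> sign +1)

det(A) = 180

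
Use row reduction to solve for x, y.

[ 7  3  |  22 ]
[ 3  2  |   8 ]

(4, -2)

Forward elimination on [A|b]:
R2 <- R2 - (3/7)*R1:  [     0    5/7  -10/7 ]
Row echelon form:
[ 7    3  |     22 ]
[ 0  5/7  |  -10/7 ]
Back-substitution:
y = (-10/7) / (5/7) = -2
x = (22 - (3)*(-2)) / 7 = 4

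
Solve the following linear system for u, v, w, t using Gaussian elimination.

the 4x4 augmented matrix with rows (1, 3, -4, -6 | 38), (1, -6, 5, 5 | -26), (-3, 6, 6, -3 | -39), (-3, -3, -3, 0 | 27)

(0, -4, -5, -5)

Forward elimination on [A|b]:
R2 <- R2 - (1)*R1:  [   0   -9    9   11  -64 ]
R3 <- R3 - (-3)*R1:  [   0   15   -6  -21   75 ]
R4 <- R4 - (-3)*R1:  [   0    6  -15  -18  141 ]
R3 <- R3 - (-5/3)*R2:  [     0      0      9   -8/3  -95/3 ]
R4 <- R4 - (-2/3)*R2:  [     0      0     -9  -32/3  295/3 ]
R4 <- R4 - (-1)*R3:  [     0      0      0  -40/3  200/3 ]
Row echelon form:
[ 1   3  -4     -6  |     38 ]
[ 0  -9   9     11  |    -64 ]
[ 0   0   9   -8/3  |  -95/3 ]
[ 0   0   0  -40/3  |  200/3 ]
Back-substitution:
t = (200/3) / (-40/3) = -5
w = (-95/3 - (-8/3)*(-5)) / 9 = -5
v = (-64 - (9)*(-5) - (11)*(-5)) / -9 = -4
u = (38 - (3)*(-4) - (-4)*(-5) - (-6)*(-5)) / 1 = 0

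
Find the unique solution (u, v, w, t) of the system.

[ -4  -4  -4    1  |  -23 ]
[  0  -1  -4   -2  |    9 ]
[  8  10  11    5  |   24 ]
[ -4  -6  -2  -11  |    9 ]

(5, 1, -1, -3)

Forward elimination on [A|b]:
R3 <- R3 - (-2)*R1:  [   0    2    3    7  -22 ]
R4 <- R4 - (1)*R1:  [   0   -2    2  -12   32 ]
R3 <- R3 - (-2)*R2:  [  0   0  -5   3  -4 ]
R4 <- R4 - (2)*R2:  [  0   0  10  -8  14 ]
R4 <- R4 - (-2)*R3:  [  0   0   0  -2   6 ]
Row echelon form:
[ -4  -4  -4   1  |  -23 ]
[  0  -1  -4  -2  |    9 ]
[  0   0  -5   3  |   -4 ]
[  0   0   0  -2  |    6 ]
Back-substitution:
t = (6) / -2 = -3
w = (-4 - (3)*(-3)) / -5 = -1
v = (9 - (-4)*(-1) - (-2)*(-3)) / -1 = 1
u = (-23 - (-4)*(1) - (-4)*(-1) - (1)*(-3)) / -4 = 5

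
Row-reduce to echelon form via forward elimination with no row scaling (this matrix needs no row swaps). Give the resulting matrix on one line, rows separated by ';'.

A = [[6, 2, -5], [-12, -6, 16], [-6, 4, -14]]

Forward elimination:
R2 <- R2 - (-2)*R1:  [  0  -2   6 ]
R3 <- R3 - (-1)*R1:  [   0    6  -19 ]
R3 <- R3 - (-3)*R2:  [  0   0  -1 ]
Row echelon form:
[ 6   2  -5 ]
[ 0  -2   6 ]
[ 0   0  -1 ]

REF = [6 2 -5; 0 -2 6; 0 0 -1]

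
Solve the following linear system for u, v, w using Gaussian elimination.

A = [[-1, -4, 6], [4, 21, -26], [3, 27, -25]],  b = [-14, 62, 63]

Forward elimination on [A|b]:
R2 <- R2 - (-4)*R1:  [  0   5  -2   6 ]
R3 <- R3 - (-3)*R1:  [  0  15  -7  21 ]
R3 <- R3 - (3)*R2:  [  0   0  -1   3 ]
Row echelon form:
[ -1  -4   6  |  -14 ]
[  0   5  -2  |    6 ]
[  0   0  -1  |    3 ]
Back-substitution:
w = (3) / -1 = -3
v = (6 - (-2)*(-3)) / 5 = 0
u = (-14 - (-4)*(0) - (6)*(-3)) / -1 = -4

(-4, 0, -3)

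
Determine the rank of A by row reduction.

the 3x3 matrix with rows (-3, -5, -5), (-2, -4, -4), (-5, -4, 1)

Row reduction:
R2 <- R2 - (2/3)*R1:  [    0  -2/3  -2/3 ]
R3 <- R3 - (5/3)*R1:  [    0  13/3  28/3 ]
R3 <- R3 - (-13/2)*R2:  [ 0  0  5 ]
Row echelon form:
[ -3    -5    -5 ]
[  0  -2/3  -2/3 ]
[  0     0     5 ]
Nonzero rows / pivot columns: 3

rank(A) = 3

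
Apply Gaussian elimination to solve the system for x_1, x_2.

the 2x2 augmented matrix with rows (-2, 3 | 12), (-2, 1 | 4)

(0, 4)

Forward elimination on [A|b]:
R2 <- R2 - (1)*R1:  [  0  -2  -8 ]
Row echelon form:
[ -2   3  |  12 ]
[  0  -2  |  -8 ]
Back-substitution:
x_2 = (-8) / -2 = 4
x_1 = (12 - (3)*(4)) / -2 = 0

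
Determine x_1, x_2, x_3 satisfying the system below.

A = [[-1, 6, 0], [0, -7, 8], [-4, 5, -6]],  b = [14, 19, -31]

Forward elimination on [A|b]:
R3 <- R3 - (4)*R1:  [   0  -19   -6  -87 ]
R3 <- R3 - (19/7)*R2:  [      0       0  -194/7  -970/7 ]
Row echelon form:
[ -1   6       0  |      14 ]
[  0  -7       8  |      19 ]
[  0   0  -194/7  |  -970/7 ]
Back-substitution:
x_3 = (-970/7) / (-194/7) = 5
x_2 = (19 - (8)*(5)) / -7 = 3
x_1 = (14 - (6)*(3)) / -1 = 4

(4, 3, 5)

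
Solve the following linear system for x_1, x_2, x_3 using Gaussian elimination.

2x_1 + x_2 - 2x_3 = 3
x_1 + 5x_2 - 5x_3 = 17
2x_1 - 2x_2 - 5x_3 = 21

(-3, -1, -5)

Forward elimination on [A|b]:
R2 <- R2 - (1/2)*R1:  [    0   9/2    -4  31/2 ]
R3 <- R3 - (1)*R1:  [  0  -3  -3  18 ]
R3 <- R3 - (-2/3)*R2:  [     0      0  -17/3   85/3 ]
Row echelon form:
[ 2    1     -2  |     3 ]
[ 0  9/2     -4  |  31/2 ]
[ 0    0  -17/3  |  85/3 ]
Back-substitution:
x_3 = (85/3) / (-17/3) = -5
x_2 = (31/2 - (-4)*(-5)) / (9/2) = -1
x_1 = (3 - (1)*(-1) - (-2)*(-5)) / 2 = -3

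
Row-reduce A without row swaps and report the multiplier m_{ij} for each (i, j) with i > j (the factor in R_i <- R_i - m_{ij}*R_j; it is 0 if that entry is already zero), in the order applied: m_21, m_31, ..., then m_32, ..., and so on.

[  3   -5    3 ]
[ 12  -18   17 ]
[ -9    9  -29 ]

Forward elimination:
R2 <- R2 - (4)*R1:  [ 0  2  5 ]
R3 <- R3 - (-3)*R1:  [   0   -6  -20 ]
R3 <- R3 - (-3)*R2:  [  0   0  -5 ]
Multipliers (in order of application): m_{21} = 4, m_{31} = -3, m_{32} = -3

multipliers: 4, -3, -3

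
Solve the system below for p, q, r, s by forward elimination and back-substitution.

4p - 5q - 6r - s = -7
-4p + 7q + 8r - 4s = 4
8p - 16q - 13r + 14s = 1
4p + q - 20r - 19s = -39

Forward elimination on [A|b]:
R2 <- R2 - (-1)*R1:  [  0   2   2  -5  -3 ]
R3 <- R3 - (2)*R1:  [  0  -6  -1  16  15 ]
R4 <- R4 - (1)*R1:  [   0    6  -14  -18  -32 ]
R3 <- R3 - (-3)*R2:  [ 0  0  5  1  6 ]
R4 <- R4 - (3)*R2:  [   0    0  -20   -3  -23 ]
R4 <- R4 - (-4)*R3:  [ 0  0  0  1  1 ]
Row echelon form:
[ 4  -5  -6  -1  |  -7 ]
[ 0   2   2  -5  |  -3 ]
[ 0   0   5   1  |   6 ]
[ 0   0   0   1  |   1 ]
Back-substitution:
s = (1) / 1 = 1
r = (6 - (1)*(1)) / 5 = 1
q = (-3 - (2)*(1) - (-5)*(1)) / 2 = 0
p = (-7 - (-5)*(0) - (-6)*(1) - (-1)*(1)) / 4 = 0

(0, 0, 1, 1)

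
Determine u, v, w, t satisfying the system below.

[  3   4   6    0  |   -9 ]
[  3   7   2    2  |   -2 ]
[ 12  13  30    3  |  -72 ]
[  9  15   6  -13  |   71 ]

(-3, 3, -2, -5)

Forward elimination on [A|b]:
R2 <- R2 - (1)*R1:  [  0   3  -4   2   7 ]
R3 <- R3 - (4)*R1:  [   0   -3    6    3  -36 ]
R4 <- R4 - (3)*R1:  [   0    3  -12  -13   98 ]
R3 <- R3 - (-1)*R2:  [   0    0    2    5  -29 ]
R4 <- R4 - (1)*R2:  [   0    0   -8  -15   91 ]
R4 <- R4 - (-4)*R3:  [   0    0    0    5  -25 ]
Row echelon form:
[ 3  4   6  0  |   -9 ]
[ 0  3  -4  2  |    7 ]
[ 0  0   2  5  |  -29 ]
[ 0  0   0  5  |  -25 ]
Back-substitution:
t = (-25) / 5 = -5
w = (-29 - (5)*(-5)) / 2 = -2
v = (7 - (-4)*(-2) - (2)*(-5)) / 3 = 3
u = (-9 - (4)*(3) - (6)*(-2)) / 3 = -3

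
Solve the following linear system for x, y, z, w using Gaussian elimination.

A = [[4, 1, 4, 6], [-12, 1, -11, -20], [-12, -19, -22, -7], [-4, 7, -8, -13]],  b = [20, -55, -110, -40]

Forward elimination on [A|b]:
R2 <- R2 - (-3)*R1:  [  0   4   1  -2   5 ]
R3 <- R3 - (-3)*R1:  [   0  -16  -10   11  -50 ]
R4 <- R4 - (-1)*R1:  [   0    8   -4   -7  -20 ]
R3 <- R3 - (-4)*R2:  [   0    0   -6    3  -30 ]
R4 <- R4 - (2)*R2:  [   0    0   -6   -3  -30 ]
R4 <- R4 - (1)*R3:  [  0   0   0  -6   0 ]
Row echelon form:
[ 4  1   4   6  |   20 ]
[ 0  4   1  -2  |    5 ]
[ 0  0  -6   3  |  -30 ]
[ 0  0   0  -6  |    0 ]
Back-substitution:
w = (0) / -6 = 0
z = (-30 - (3)*(0)) / -6 = 5
y = (5 - (1)*(5) - (-2)*(0)) / 4 = 0
x = (20 - (1)*(0) - (4)*(5) - (6)*(0)) / 4 = 0

(0, 0, 5, 0)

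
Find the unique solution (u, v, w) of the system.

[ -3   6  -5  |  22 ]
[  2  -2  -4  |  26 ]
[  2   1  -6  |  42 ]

Forward elimination on [A|b]:
R2 <- R2 - (-2/3)*R1:  [     0      2  -22/3  122/3 ]
R3 <- R3 - (-2/3)*R1:  [     0      5  -28/3  170/3 ]
R3 <- R3 - (5/2)*R2:  [   0    0    9  -45 ]
Row echelon form:
[ -3  6     -5  |     22 ]
[  0  2  -22/3  |  122/3 ]
[  0  0      9  |    -45 ]
Back-substitution:
w = (-45) / 9 = -5
v = (122/3 - (-22/3)*(-5)) / 2 = 2
u = (22 - (6)*(2) - (-5)*(-5)) / -3 = 5

(5, 2, -5)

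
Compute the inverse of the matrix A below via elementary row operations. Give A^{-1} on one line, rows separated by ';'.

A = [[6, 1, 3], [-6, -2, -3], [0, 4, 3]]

Gauss-Jordan on [A | I]:
R1 <- (1/6)*R1:  [   1  1/6  1/2  |  1/6    0    0 ]
R2 <- R2 - (-6)*R1:  [  0  -1   0  |   1   1   0 ]
R2 <- (1/-1)*R2:  [  0   1   0  |  -1  -1   0 ]
R1 <- R1 - (1/6)*R2:  [   1    0  1/2  |  1/3  1/6    0 ]
R3 <- R3 - (4)*R2:  [ 0  0  3  |  4  4  1 ]
R3 <- (1/3)*R3:  [   0    0    1  |  4/3  4/3  1/3 ]
R1 <- R1 - (1/2)*R3:  [    1     0     0  |  -1/3  -1/2  -1/6 ]
Right block of [I | A^{-1}] is the inverse:
[ -1/3  -1/2  -1/6 ]
[   -1    -1     0 ]
[  4/3   4/3   1/3 ]

inverse = [-1/3 -1/2 -1/6; -1 -1 0; 4/3 4/3 1/3]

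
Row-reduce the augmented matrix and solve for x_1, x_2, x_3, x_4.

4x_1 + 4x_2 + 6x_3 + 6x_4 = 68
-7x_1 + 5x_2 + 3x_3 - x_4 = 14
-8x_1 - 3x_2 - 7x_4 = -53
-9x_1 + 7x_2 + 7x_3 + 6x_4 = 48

(3, 5, 4, 2)

Forward elimination on [A|b]:
R2 <- R2 - (-7/4)*R1:  [    0    12  27/2  19/2   133 ]
R3 <- R3 - (-2)*R1:  [  0   5  12   5  83 ]
R4 <- R4 - (-9/4)*R1:  [    0    16  41/2  39/2   201 ]
R3 <- R3 - (5/12)*R2:  [      0       0    51/8   25/24  331/12 ]
R4 <- R4 - (4/3)*R2:  [    0     0   5/2  41/6  71/3 ]
R4 <- R4 - (20/51)*R3:  [        0         0         0   983/153  1966/153 ]
Row echelon form:
[ 4   4     6        6  |        68 ]
[ 0  12  27/2     19/2  |       133 ]
[ 0   0  51/8    25/24  |    331/12 ]
[ 0   0     0  983/153  |  1966/153 ]
Back-substitution:
x_4 = (1966/153) / (983/153) = 2
x_3 = (331/12 - (25/24)*(2)) / (51/8) = 4
x_2 = (133 - (27/2)*(4) - (19/2)*(2)) / 12 = 5
x_1 = (68 - (4)*(5) - (6)*(4) - (6)*(2)) / 4 = 3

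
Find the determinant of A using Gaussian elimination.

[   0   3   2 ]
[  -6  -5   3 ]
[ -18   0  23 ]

det(A) = 72

Forward elimination:
R1 <-> R2   (pivot in column 1 was zero)
[  -6  -5   3 ]
[   0   3   2 ]
[ -18   0  23 ]
R3 <- R3 - (3)*R1:  [  0  15  14 ]
R3 <- R3 - (5)*R2:  [ 0  0  4 ]
Upper-triangular form:
[ -6  -5  3 ]
[  0   3  2 ]
[  0   0  4 ]
det(A) = (-1)^1 * (-6) * (3) * (4) = 72  (1 row swap -> sign -1)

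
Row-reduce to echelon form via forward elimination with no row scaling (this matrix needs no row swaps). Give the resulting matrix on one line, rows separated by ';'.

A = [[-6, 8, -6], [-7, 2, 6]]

REF = [-6 8 -6; 0 -22/3 13]

Forward elimination:
R2 <- R2 - (7/6)*R1:  [     0  -22/3     13 ]
Row echelon form:
[ -6      8  -6 ]
[  0  -22/3  13 ]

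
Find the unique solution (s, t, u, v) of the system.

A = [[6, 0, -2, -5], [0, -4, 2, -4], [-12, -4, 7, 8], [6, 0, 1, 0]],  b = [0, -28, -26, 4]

(1, 4, -2, 2)

Forward elimination on [A|b]:
R3 <- R3 - (-2)*R1:  [   0   -4    3   -2  -26 ]
R4 <- R4 - (1)*R1:  [ 0  0  3  5  4 ]
R3 <- R3 - (1)*R2:  [ 0  0  1  2  2 ]
R4 <- R4 - (3)*R3:  [  0   0   0  -1  -2 ]
Row echelon form:
[ 6   0  -2  -5  |    0 ]
[ 0  -4   2  -4  |  -28 ]
[ 0   0   1   2  |    2 ]
[ 0   0   0  -1  |   -2 ]
Back-substitution:
v = (-2) / -1 = 2
u = (2 - (2)*(2)) / 1 = -2
t = (-28 - (2)*(-2) - (-4)*(2)) / -4 = 4
s = (0 - (-2)*(-2) - (-5)*(2)) / 6 = 1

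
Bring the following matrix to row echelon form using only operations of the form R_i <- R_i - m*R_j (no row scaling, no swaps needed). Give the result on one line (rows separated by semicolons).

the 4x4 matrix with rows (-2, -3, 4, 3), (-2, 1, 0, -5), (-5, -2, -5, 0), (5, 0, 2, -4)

Forward elimination:
R2 <- R2 - (1)*R1:  [  0   4  -4  -8 ]
R3 <- R3 - (5/2)*R1:  [     0   11/2    -15  -15/2 ]
R4 <- R4 - (-5/2)*R1:  [     0  -15/2     12    7/2 ]
R3 <- R3 - (11/8)*R2:  [     0      0  -19/2    7/2 ]
R4 <- R4 - (-15/8)*R2:  [     0      0    9/2  -23/2 ]
R4 <- R4 - (-9/19)*R3:  [       0        0        0  -187/19 ]
Row echelon form:
[ -2  -3      4        3 ]
[  0   4     -4       -8 ]
[  0   0  -19/2      7/2 ]
[  0   0      0  -187/19 ]

REF = [-2 -3 4 3; 0 4 -4 -8; 0 0 -19/2 7/2; 0 0 0 -187/19]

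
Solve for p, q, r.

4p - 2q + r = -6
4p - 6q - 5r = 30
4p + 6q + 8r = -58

(-2, -3, -4)

Forward elimination on [A|b]:
R2 <- R2 - (1)*R1:  [  0  -4  -6  36 ]
R3 <- R3 - (1)*R1:  [   0    8    7  -52 ]
R3 <- R3 - (-2)*R2:  [  0   0  -5  20 ]
Row echelon form:
[ 4  -2   1  |  -6 ]
[ 0  -4  -6  |  36 ]
[ 0   0  -5  |  20 ]
Back-substitution:
r = (20) / -5 = -4
q = (36 - (-6)*(-4)) / -4 = -3
p = (-6 - (-2)*(-3) - (1)*(-4)) / 4 = -2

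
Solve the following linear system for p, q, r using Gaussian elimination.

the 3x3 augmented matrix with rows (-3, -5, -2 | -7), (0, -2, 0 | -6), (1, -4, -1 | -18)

Forward elimination on [A|b]:
R3 <- R3 - (-1/3)*R1:  [     0  -17/3   -5/3  -61/3 ]
R3 <- R3 - (17/6)*R2:  [     0      0   -5/3  -10/3 ]
Row echelon form:
[ -3  -5    -2  |     -7 ]
[  0  -2     0  |     -6 ]
[  0   0  -5/3  |  -10/3 ]
Back-substitution:
r = (-10/3) / (-5/3) = 2
q = (-6) / -2 = 3
p = (-7 - (-5)*(3) - (-2)*(2)) / -3 = -4

(-4, 3, 2)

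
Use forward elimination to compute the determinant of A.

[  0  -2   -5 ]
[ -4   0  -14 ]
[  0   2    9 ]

det(A) = -32

Forward elimination:
R1 <-> R2   (pivot in column 1 was zero)
[ -4   0  -14 ]
[  0  -2   -5 ]
[  0   2    9 ]
R3 <- R3 - (-1)*R2:  [ 0  0  4 ]
Upper-triangular form:
[ -4   0  -14 ]
[  0  -2   -5 ]
[  0   0    4 ]
det(A) = (-1)^1 * (-4) * (-2) * (4) = -32  (1 row swap -> sign -1)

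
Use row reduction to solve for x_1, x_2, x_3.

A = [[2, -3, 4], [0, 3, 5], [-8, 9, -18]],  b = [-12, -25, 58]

(4, 0, -5)

Forward elimination on [A|b]:
R3 <- R3 - (-4)*R1:  [  0  -3  -2  10 ]
R3 <- R3 - (-1)*R2:  [   0    0    3  -15 ]
Row echelon form:
[ 2  -3  4  |  -12 ]
[ 0   3  5  |  -25 ]
[ 0   0  3  |  -15 ]
Back-substitution:
x_3 = (-15) / 3 = -5
x_2 = (-25 - (5)*(-5)) / 3 = 0
x_1 = (-12 - (-3)*(0) - (4)*(-5)) / 2 = 4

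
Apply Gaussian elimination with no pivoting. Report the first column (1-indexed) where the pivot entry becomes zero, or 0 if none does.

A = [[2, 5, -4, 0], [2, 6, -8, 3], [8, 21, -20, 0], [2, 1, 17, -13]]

Naive forward elimination:
R2 <- R2 - (1)*R1:  [  0   1  -4   3 ]
R3 <- R3 - (4)*R1:  [  0   1  -4   0 ]
R4 <- R4 - (1)*R1:  [   0   -4   21  -13 ]
R3 <- R3 - (1)*R2:  [  0   0   0  -3 ]
R4 <- R4 - (-4)*R2:  [  0   0   5  -1 ]
Matrix at this point:
[ 2  5  -4   0 ]
[ 0  1  -4   3 ]
[ 0  0   0  -3 ]
[ 0  0   5  -1 ]
Pivot entry (3,3) is zero but row 4 has 5 in column 3 -> naive elimination stops; a row interchange (e.g. R3 <-> R4) would be required here.

first zero-pivot column = 3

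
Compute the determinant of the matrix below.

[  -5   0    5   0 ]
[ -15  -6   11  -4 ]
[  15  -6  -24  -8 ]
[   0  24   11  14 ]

Forward elimination:
R2 <- R2 - (3)*R1:  [  0  -6  -4  -4 ]
R3 <- R3 - (-3)*R1:  [  0  -6  -9  -8 ]
R3 <- R3 - (1)*R2:  [  0   0  -5  -4 ]
R4 <- R4 - (-4)*R2:  [  0   0  -5  -2 ]
R4 <- R4 - (1)*R3:  [ 0  0  0  2 ]
Upper-triangular form:
[ -5   0   5   0 ]
[  0  -6  -4  -4 ]
[  0   0  -5  -4 ]
[  0   0   0   2 ]
det(A) = (-1)^0 * (-5) * (-6) * (-5) * (2) = -300  (0 row swaps -> sign +1)

det(A) = -300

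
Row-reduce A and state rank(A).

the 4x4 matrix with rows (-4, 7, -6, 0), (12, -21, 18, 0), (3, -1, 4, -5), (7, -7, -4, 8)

rank(A) = 3

Row reduction:
R2 <- R2 - (-3)*R1:  [ 0  0  0  0 ]
R3 <- R3 - (-3/4)*R1:  [    0  17/4  -1/2    -5 ]
R4 <- R4 - (-7/4)*R1:  [     0   21/4  -29/2      8 ]
R2 <-> R3   (pivot in column 2 was zero)
[ -4     7     -6   0 ]
[  0  17/4   -1/2  -5 ]
[  0     0      0   0 ]
[  0  21/4  -29/2   8 ]
R4 <- R4 - (21/17)*R2:  [       0        0  -236/17   241/17 ]
R3 <-> R4   (pivot in column 3 was zero)
[ -4     7       -6       0 ]
[  0  17/4     -1/2      -5 ]
[  0     0  -236/17  241/17 ]
[  0     0        0       0 ]
Row echelon form:
[ -4     7       -6       0 ]
[  0  17/4     -1/2      -5 ]
[  0     0  -236/17  241/17 ]
[  0     0        0       0 ]
Nonzero rows / pivot columns: 3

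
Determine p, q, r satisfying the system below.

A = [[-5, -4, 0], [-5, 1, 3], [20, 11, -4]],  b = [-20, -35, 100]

Forward elimination on [A|b]:
R2 <- R2 - (1)*R1:  [   0    5    3  -15 ]
R3 <- R3 - (-4)*R1:  [  0  -5  -4  20 ]
R3 <- R3 - (-1)*R2:  [  0   0  -1   5 ]
Row echelon form:
[ -5  -4   0  |  -20 ]
[  0   5   3  |  -15 ]
[  0   0  -1  |    5 ]
Back-substitution:
r = (5) / -1 = -5
q = (-15 - (3)*(-5)) / 5 = 0
p = (-20 - (-4)*(0)) / -5 = 4

(4, 0, -5)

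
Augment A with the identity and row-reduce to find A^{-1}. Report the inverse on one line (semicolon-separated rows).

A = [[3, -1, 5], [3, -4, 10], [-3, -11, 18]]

Gauss-Jordan on [A | I]:
R1 <- (1/3)*R1:  [    1  -1/3   5/3  |   1/3     0     0 ]
R2 <- R2 - (3)*R1:  [  0  -3   5  |  -1   1   0 ]
R3 <- R3 - (-3)*R1:  [   0  -12   23  |    1    0    1 ]
R2 <- (1/-3)*R2:  [    0     1  -5/3  |   1/3  -1/3     0 ]
R1 <- R1 - (-1/3)*R2:  [    1     0  10/9  |   4/9  -1/9     0 ]
R3 <- R3 - (-12)*R2:  [  0   0   3  |   5  -4   1 ]
R3 <- (1/3)*R3:  [    0     0     1  |   5/3  -4/3   1/3 ]
R1 <- R1 - (10/9)*R3:  [      1       0       0  |  -38/27   37/27  -10/27 ]
R2 <- R2 - (-5/3)*R3:  [     0      1      0  |   28/9  -23/9    5/9 ]
Right block of [I | A^{-1}] is the inverse:
[ -38/27  37/27  -10/27 ]
[   28/9  -23/9     5/9 ]
[    5/3   -4/3     1/3 ]

inverse = [-38/27 37/27 -10/27; 28/9 -23/9 5/9; 5/3 -4/3 1/3]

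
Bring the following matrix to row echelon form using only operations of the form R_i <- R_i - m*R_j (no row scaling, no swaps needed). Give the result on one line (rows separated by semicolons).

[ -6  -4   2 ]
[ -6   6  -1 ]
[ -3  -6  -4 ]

REF = [-6 -4 2; 0 10 -3; 0 0 -31/5]

Forward elimination:
R2 <- R2 - (1)*R1:  [  0  10  -3 ]
R3 <- R3 - (1/2)*R1:  [  0  -4  -5 ]
R3 <- R3 - (-2/5)*R2:  [     0      0  -31/5 ]
Row echelon form:
[ -6  -4      2 ]
[  0  10     -3 ]
[  0   0  -31/5 ]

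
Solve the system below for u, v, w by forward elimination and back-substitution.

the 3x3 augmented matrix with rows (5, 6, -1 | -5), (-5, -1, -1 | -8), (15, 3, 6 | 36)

Forward elimination on [A|b]:
R2 <- R2 - (-1)*R1:  [   0    5   -2  -13 ]
R3 <- R3 - (3)*R1:  [   0  -15    9   51 ]
R3 <- R3 - (-3)*R2:  [  0   0   3  12 ]
Row echelon form:
[ 5  6  -1  |   -5 ]
[ 0  5  -2  |  -13 ]
[ 0  0   3  |   12 ]
Back-substitution:
w = (12) / 3 = 4
v = (-13 - (-2)*(4)) / 5 = -1
u = (-5 - (6)*(-1) - (-1)*(4)) / 5 = 1

(1, -1, 4)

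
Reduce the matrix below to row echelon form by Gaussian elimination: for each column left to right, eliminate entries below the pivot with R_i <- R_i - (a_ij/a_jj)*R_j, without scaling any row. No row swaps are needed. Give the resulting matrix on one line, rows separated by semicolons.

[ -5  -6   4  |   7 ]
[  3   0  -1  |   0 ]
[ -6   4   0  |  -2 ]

REF = [-5 -6 4 7; 0 -18/5 7/5 21/5; 0 0 -4/9 8/3]

Forward elimination:
R2 <- R2 - (-3/5)*R1:  [     0  -18/5    7/5   21/5 ]
R3 <- R3 - (6/5)*R1:  [     0   56/5  -24/5  -52/5 ]
R3 <- R3 - (-28/9)*R2:  [    0     0  -4/9   8/3 ]
Row echelon form:
[ -5     -6     4  |     7 ]
[  0  -18/5   7/5  |  21/5 ]
[  0      0  -4/9  |   8/3 ]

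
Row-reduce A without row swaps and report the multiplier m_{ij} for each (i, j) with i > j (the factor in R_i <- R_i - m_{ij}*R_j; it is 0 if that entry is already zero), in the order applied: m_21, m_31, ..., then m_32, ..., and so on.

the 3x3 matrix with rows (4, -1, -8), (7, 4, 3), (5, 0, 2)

multipliers: 7/4, 5/4, 5/23

Forward elimination:
R2 <- R2 - (7/4)*R1:  [    0  23/4    17 ]
R3 <- R3 - (5/4)*R1:  [   0  5/4   12 ]
R3 <- R3 - (5/23)*R2:  [      0       0  191/23 ]
Multipliers (in order of application): m_{21} = 7/4, m_{31} = 5/4, m_{32} = 5/23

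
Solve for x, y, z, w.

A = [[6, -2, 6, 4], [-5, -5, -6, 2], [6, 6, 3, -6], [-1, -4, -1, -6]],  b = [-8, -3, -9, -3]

Forward elimination on [A|b]:
R2 <- R2 - (-5/6)*R1:  [     0  -20/3     -1   16/3  -29/3 ]
R3 <- R3 - (1)*R1:  [   0    8   -3  -10   -1 ]
R4 <- R4 - (-1/6)*R1:  [     0  -13/3      0  -16/3  -13/3 ]
R3 <- R3 - (-6/5)*R2:  [     0      0  -21/5  -18/5  -63/5 ]
R4 <- R4 - (13/20)*R2:  [     0      0  13/20  -44/5  39/20 ]
R4 <- R4 - (-13/84)*R3:  [       0        0        0  -131/14        0 ]
Row echelon form:
[ 6     -2      6        4  |     -8 ]
[ 0  -20/3     -1     16/3  |  -29/3 ]
[ 0      0  -21/5    -18/5  |  -63/5 ]
[ 0      0      0  -131/14  |      0 ]
Back-substitution:
w = (0) / (-131/14) = 0
z = (-63/5 - (-18/5)*(0)) / (-21/5) = 3
y = (-29/3 - (-1)*(3) - (16/3)*(0)) / (-20/3) = 1
x = (-8 - (-2)*(1) - (6)*(3) - (4)*(0)) / 6 = -4

(-4, 1, 3, 0)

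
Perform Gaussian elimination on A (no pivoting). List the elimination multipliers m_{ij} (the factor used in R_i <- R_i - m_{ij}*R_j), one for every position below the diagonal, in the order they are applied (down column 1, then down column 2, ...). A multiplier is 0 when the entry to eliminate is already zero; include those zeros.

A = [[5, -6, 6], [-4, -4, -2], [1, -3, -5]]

Forward elimination:
R2 <- R2 - (-4/5)*R1:  [     0  -44/5   14/5 ]
R3 <- R3 - (1/5)*R1:  [     0   -9/5  -31/5 ]
R3 <- R3 - (9/44)*R2:  [       0        0  -149/22 ]
Multipliers (in order of application): m_{21} = -4/5, m_{31} = 1/5, m_{32} = 9/44

multipliers: -4/5, 1/5, 9/44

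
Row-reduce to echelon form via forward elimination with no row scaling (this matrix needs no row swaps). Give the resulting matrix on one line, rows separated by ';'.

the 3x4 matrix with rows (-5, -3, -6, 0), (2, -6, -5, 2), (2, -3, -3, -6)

REF = [-5 -3 -6 0; 0 -36/5 -37/5 2; 0 0 -13/12 -43/6]

Forward elimination:
R2 <- R2 - (-2/5)*R1:  [     0  -36/5  -37/5      2 ]
R3 <- R3 - (-2/5)*R1:  [     0  -21/5  -27/5     -6 ]
R3 <- R3 - (7/12)*R2:  [      0       0  -13/12   -43/6 ]
Row echelon form:
[ -5     -3      -6      0 ]
[  0  -36/5   -37/5      2 ]
[  0      0  -13/12  -43/6 ]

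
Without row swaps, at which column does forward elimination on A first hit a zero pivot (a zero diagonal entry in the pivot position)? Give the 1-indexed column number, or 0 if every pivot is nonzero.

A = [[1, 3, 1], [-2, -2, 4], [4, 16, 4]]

first zero-pivot column = 0

Naive forward elimination:
R2 <- R2 - (-2)*R1:  [ 0  4  6 ]
R3 <- R3 - (4)*R1:  [ 0  4  0 ]
R3 <- R3 - (1)*R2:  [  0   0  -6 ]
All pivots nonzero; naive elimination completes without hitting a zero pivot.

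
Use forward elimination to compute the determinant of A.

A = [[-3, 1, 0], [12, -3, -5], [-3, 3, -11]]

Forward elimination:
R2 <- R2 - (-4)*R1:  [  0   1  -5 ]
R3 <- R3 - (1)*R1:  [   0    2  -11 ]
R3 <- R3 - (2)*R2:  [  0   0  -1 ]
Upper-triangular form:
[ -3  1   0 ]
[  0  1  -5 ]
[  0  0  -1 ]
det(A) = (-1)^0 * (-3) * (1) * (-1) = 3  (0 row swaps -> sign +1)

det(A) = 3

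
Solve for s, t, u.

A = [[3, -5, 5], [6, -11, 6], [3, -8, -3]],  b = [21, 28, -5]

Forward elimination on [A|b]:
R2 <- R2 - (2)*R1:  [   0   -1   -4  -14 ]
R3 <- R3 - (1)*R1:  [   0   -3   -8  -26 ]
R3 <- R3 - (3)*R2:  [  0   0   4  16 ]
Row echelon form:
[ 3  -5   5  |   21 ]
[ 0  -1  -4  |  -14 ]
[ 0   0   4  |   16 ]
Back-substitution:
u = (16) / 4 = 4
t = (-14 - (-4)*(4)) / -1 = -2
s = (21 - (-5)*(-2) - (5)*(4)) / 3 = -3

(-3, -2, 4)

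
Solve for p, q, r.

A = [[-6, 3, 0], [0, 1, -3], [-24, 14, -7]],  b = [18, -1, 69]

(-2, 2, 1)

Forward elimination on [A|b]:
R3 <- R3 - (4)*R1:  [  0   2  -7  -3 ]
R3 <- R3 - (2)*R2:  [  0   0  -1  -1 ]
Row echelon form:
[ -6  3   0  |  18 ]
[  0  1  -3  |  -1 ]
[  0  0  -1  |  -1 ]
Back-substitution:
r = (-1) / -1 = 1
q = (-1 - (-3)*(1)) / 1 = 2
p = (18 - (3)*(2)) / -6 = -2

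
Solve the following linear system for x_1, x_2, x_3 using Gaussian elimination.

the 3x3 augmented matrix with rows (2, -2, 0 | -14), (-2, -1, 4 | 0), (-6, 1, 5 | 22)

Forward elimination on [A|b]:
R2 <- R2 - (-1)*R1:  [   0   -3    4  -14 ]
R3 <- R3 - (-3)*R1:  [   0   -5    5  -20 ]
R3 <- R3 - (5/3)*R2:  [    0     0  -5/3  10/3 ]
Row echelon form:
[ 2  -2     0  |   -14 ]
[ 0  -3     4  |   -14 ]
[ 0   0  -5/3  |  10/3 ]
Back-substitution:
x_3 = (10/3) / (-5/3) = -2
x_2 = (-14 - (4)*(-2)) / -3 = 2
x_1 = (-14 - (-2)*(2)) / 2 = -5

(-5, 2, -2)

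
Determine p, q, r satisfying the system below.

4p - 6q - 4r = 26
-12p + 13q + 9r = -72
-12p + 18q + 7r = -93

(5, -3, 3)

Forward elimination on [A|b]:
R2 <- R2 - (-3)*R1:  [  0  -5  -3   6 ]
R3 <- R3 - (-3)*R1:  [   0    0   -5  -15 ]
Row echelon form:
[ 4  -6  -4  |   26 ]
[ 0  -5  -3  |    6 ]
[ 0   0  -5  |  -15 ]
Back-substitution:
r = (-15) / -5 = 3
q = (6 - (-3)*(3)) / -5 = -3
p = (26 - (-6)*(-3) - (-4)*(3)) / 4 = 5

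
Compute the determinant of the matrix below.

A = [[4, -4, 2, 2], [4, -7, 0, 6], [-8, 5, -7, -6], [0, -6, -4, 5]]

Forward elimination:
R2 <- R2 - (1)*R1:  [  0  -3  -2   4 ]
R3 <- R3 - (-2)*R1:  [  0  -3  -3  -2 ]
R3 <- R3 - (1)*R2:  [  0   0  -1  -6 ]
R4 <- R4 - (2)*R2:  [  0   0   0  -3 ]
Upper-triangular form:
[ 4  -4   2   2 ]
[ 0  -3  -2   4 ]
[ 0   0  -1  -6 ]
[ 0   0   0  -3 ]
det(A) = (-1)^0 * (4) * (-3) * (-1) * (-3) = -36  (0 row swaps -> sign +1)

det(A) = -36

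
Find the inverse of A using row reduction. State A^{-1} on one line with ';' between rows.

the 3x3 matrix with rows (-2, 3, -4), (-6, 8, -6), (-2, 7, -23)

inverse = [-71/5 41/10 7/5; -63/5 19/5 6/5; -13/5 4/5 1/5]

Gauss-Jordan on [A | I]:
R1 <- (1/-2)*R1:  [    1  -3/2     2  |  -1/2     0     0 ]
R2 <- R2 - (-6)*R1:  [  0  -1   6  |  -3   1   0 ]
R3 <- R3 - (-2)*R1:  [   0    4  -19  |   -1    0    1 ]
R2 <- (1/-1)*R2:  [  0   1  -6  |   3  -1   0 ]
R1 <- R1 - (-3/2)*R2:  [    1     0    -7  |     4  -3/2     0 ]
R3 <- R3 - (4)*R2:  [   0    0    5  |  -13    4    1 ]
R3 <- (1/5)*R3:  [     0      0      1  |  -13/5    4/5    1/5 ]
R1 <- R1 - (-7)*R3:  [     1      0      0  |  -71/5  41/10    7/5 ]
R2 <- R2 - (-6)*R3:  [     0      1      0  |  -63/5   19/5    6/5 ]
Right block of [I | A^{-1}] is the inverse:
[ -71/5  41/10  7/5 ]
[ -63/5   19/5  6/5 ]
[ -13/5    4/5  1/5 ]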